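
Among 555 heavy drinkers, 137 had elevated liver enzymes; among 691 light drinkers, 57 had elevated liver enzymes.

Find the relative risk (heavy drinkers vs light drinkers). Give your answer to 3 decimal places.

risk, heavy drinkers = 137/555 = 0.2468
risk, light drinkers = 57/691 = 0.0825
RR = 0.2468 / 0.0825 = 2.992

2.992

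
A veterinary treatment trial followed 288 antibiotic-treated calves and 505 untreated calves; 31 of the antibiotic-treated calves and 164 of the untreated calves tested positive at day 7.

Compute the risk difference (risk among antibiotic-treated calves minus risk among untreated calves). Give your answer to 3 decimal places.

-0.217

risk, antibiotic-treated calves = 31/288 = 0.1076
risk, untreated calves = 164/505 = 0.3248
risk difference = 0.1076 − 0.3248 = -0.217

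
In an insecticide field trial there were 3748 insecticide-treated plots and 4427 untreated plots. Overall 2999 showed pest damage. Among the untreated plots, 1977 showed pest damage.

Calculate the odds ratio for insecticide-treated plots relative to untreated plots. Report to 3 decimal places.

0.465

insecticide-treated plots with the outcome: 2999 − 1977 = 1022
insecticide-treated plots without the outcome: 3748 − 1022 = 2726
untreated plots without the outcome: 4427 − 1977 = 2450
OR = (1022 × 2450) / (2726 × 1977) = 2503900/5389302 ≈ 0.465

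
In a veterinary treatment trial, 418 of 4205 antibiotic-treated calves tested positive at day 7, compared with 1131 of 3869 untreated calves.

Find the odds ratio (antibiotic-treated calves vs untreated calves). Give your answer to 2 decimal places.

odds, antibiotic-treated calves = 418/3787 = 0.1104
odds, untreated calves = 1131/2738 = 0.4131
OR = 0.1104 / 0.4131 = 0.27

OR = 0.27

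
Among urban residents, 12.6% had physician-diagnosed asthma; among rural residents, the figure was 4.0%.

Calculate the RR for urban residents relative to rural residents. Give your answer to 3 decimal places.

RR = 0.12600 / 0.04000 = 3.150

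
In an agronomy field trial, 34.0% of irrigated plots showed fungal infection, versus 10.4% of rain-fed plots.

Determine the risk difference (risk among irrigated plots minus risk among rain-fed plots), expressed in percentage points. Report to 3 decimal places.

risk difference = 0.3400 − 0.1040 = 0.2360 → 23.600 percentage points

23.600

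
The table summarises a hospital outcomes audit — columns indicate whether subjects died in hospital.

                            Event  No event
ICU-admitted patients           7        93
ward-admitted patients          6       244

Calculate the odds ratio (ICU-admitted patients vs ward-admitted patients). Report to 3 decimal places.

odds, ICU-admitted patients = 7/93 = 0.07527
odds, ward-admitted patients = 6/244 = 0.02459
OR = 0.07527 / 0.02459 = 3.061

3.061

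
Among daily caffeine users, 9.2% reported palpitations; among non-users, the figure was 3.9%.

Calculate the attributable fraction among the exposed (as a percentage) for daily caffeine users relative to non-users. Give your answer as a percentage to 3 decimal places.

AR% = (0.09200 − 0.03900) / 0.09200 = 0.5761 → 57.609%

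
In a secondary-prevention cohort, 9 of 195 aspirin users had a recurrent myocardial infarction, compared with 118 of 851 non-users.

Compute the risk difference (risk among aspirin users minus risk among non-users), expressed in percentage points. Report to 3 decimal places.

RD = -9.251

risk, aspirin users = 9/195 = 0.04615
risk, non-users = 118/851 = 0.13866
risk difference = 0.04615 − 0.13866 = -0.09251 → -9.251 percentage points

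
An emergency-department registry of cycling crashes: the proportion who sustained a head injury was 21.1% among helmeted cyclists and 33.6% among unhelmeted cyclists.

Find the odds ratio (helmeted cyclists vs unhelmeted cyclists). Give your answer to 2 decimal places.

0.53

odds, helmeted cyclists = 0.2110/0.7890 = 0.2674
odds, unhelmeted cyclists = 0.3360/0.6640 = 0.5060
OR = 0.2674 / 0.5060 = 0.53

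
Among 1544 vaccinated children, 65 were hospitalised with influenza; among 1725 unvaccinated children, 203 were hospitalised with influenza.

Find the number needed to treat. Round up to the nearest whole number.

NNT: 14

risk, vaccinated children = 65/1544 = 0.042098
risk, unvaccinated children = 203/1725 = 0.117681
absolute risk difference = 0.075583
1 / 0.075583 = 13.230 → round up → 14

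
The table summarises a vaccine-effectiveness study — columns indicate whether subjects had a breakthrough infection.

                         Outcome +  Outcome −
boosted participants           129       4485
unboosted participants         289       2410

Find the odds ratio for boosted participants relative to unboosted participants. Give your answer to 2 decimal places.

OR = (129 × 2410) / (4485 × 289) = 310890/1296165 ≈ 0.24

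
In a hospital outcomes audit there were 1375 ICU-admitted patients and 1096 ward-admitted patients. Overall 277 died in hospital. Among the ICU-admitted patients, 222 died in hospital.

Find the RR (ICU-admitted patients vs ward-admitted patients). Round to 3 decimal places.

ICU-admitted patients without the outcome: 1375 − 222 = 1153
ward-admitted patients with the outcome: 277 − 222 = 55
ward-admitted patients without the outcome: 1096 − 55 = 1041
risk, ICU-admitted patients = 222/1375 = 0.1615
risk, ward-admitted patients = 55/1096 = 0.0502
RR = 0.1615 / 0.0502 = 3.217

3.217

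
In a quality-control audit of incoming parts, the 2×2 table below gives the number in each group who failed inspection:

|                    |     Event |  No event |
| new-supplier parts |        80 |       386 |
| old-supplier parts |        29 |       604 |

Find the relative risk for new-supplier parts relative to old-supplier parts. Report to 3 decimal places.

risk, new-supplier parts = 80/466 = 0.17167
risk, old-supplier parts = 29/633 = 0.04581
RR = 0.17167 / 0.04581 = 3.747

RR = 3.747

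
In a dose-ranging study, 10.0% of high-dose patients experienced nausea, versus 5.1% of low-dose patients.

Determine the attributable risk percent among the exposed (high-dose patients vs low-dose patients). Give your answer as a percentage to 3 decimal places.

AR% = (0.1000 − 0.0510) / 0.1000 = 0.4900 → 49.000%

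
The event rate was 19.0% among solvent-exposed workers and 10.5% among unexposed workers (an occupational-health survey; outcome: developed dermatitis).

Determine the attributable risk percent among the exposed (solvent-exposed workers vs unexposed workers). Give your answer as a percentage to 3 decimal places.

AR% = (0.1900 − 0.1050) / 0.1900 = 0.4474 → 44.737%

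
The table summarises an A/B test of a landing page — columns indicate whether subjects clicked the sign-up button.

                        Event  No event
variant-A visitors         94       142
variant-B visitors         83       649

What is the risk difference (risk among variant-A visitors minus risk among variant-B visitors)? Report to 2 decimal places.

risk, variant-A visitors = 94/236 = 0.3983
risk, variant-B visitors = 83/732 = 0.1134
risk difference = 0.3983 − 0.1134 = 0.28

RD = 0.28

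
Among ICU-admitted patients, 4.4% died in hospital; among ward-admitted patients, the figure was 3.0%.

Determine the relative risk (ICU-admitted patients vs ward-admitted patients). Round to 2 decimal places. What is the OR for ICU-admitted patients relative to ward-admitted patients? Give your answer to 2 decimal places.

RR = 0.04400 / 0.03000 = 1.47
odds, ICU-admitted patients = 0.04400/0.95600 = 0.04603
odds, ward-admitted patients = 0.03000/0.97000 = 0.03093
OR = 0.04603 / 0.03093 = 1.49

RR = 1.47; OR = 1.49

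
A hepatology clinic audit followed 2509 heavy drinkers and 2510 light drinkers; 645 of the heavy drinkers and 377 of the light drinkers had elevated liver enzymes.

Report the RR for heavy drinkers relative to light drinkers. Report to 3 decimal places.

1.712

risk, heavy drinkers = 645/2509 = 0.2571
risk, light drinkers = 377/2510 = 0.1502
RR = 0.2571 / 0.1502 = 1.712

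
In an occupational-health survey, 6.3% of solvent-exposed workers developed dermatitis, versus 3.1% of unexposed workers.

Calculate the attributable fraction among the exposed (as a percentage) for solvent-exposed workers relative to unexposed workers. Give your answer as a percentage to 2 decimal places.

AR% = (0.06300 − 0.03100) / 0.06300 = 0.5079 → 50.79%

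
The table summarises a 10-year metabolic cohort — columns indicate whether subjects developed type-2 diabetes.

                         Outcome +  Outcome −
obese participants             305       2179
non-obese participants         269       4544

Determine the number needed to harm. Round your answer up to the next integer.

risk, obese participants = 305/2484 = 0.122786
risk, non-obese participants = 269/4813 = 0.055890
absolute risk difference = 0.066896
1 / 0.066896 = 14.949 → round up → 15

15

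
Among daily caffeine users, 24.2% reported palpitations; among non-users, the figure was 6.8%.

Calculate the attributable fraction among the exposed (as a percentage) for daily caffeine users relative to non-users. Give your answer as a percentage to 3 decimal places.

AR% = (0.2420 − 0.0680) / 0.2420 = 0.7190 → 71.901%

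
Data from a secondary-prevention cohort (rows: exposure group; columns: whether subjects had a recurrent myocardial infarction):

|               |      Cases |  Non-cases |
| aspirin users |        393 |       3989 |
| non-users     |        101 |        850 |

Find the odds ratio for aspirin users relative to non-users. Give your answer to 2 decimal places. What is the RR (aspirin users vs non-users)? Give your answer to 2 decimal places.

OR = 0.83; RR = 0.84

odds, aspirin users = 393/3989 = 0.0985
odds, non-users = 101/850 = 0.1188
OR = 0.0985 / 0.1188 = 0.83
risk, aspirin users = 393/4382 = 0.0897
risk, non-users = 101/951 = 0.1062
RR = 0.0897 / 0.1062 = 0.84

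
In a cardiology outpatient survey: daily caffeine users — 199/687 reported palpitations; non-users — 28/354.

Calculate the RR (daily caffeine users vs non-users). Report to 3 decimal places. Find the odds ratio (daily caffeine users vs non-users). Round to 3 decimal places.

RR = 3.662; OR = 4.748

risk, daily caffeine users = 199/687 = 0.2897
risk, non-users = 28/354 = 0.0791
RR = 0.2897 / 0.0791 = 3.662
OR = (199 × 326) / (488 × 28) = 64874/13664 ≈ 4.748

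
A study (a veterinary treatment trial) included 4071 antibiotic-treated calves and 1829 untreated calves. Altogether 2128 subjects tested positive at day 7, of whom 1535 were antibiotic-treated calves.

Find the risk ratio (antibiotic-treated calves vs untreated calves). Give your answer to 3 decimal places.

antibiotic-treated calves without the outcome: 4071 − 1535 = 2536
untreated calves with the outcome: 2128 − 1535 = 593
untreated calves without the outcome: 1829 − 593 = 1236
risk, antibiotic-treated calves = 1535/4071 = 0.3771
risk, untreated calves = 593/1829 = 0.3242
RR = 0.3771 / 0.3242 = 1.163

RR = 1.163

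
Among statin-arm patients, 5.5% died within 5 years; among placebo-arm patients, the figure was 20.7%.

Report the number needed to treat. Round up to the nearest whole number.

absolute risk difference = 0.152000
1 / 0.152000 = 6.579 → round up → 7

NNT = 7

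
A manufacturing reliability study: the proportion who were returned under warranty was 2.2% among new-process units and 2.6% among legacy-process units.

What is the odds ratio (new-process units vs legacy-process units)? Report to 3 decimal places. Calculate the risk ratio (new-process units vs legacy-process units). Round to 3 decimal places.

odds, new-process units = 0.02200/0.97800 = 0.02249
odds, legacy-process units = 0.02600/0.97400 = 0.02669
OR = 0.02249 / 0.02669 = 0.843
RR = 0.02200 / 0.02600 = 0.846

OR = 0.843; RR = 0.846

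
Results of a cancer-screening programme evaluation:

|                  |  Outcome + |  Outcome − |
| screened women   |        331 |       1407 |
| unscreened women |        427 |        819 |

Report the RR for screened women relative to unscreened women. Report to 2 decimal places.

RR = 0.56

risk, screened women = 331/1738 = 0.1904
risk, unscreened women = 427/1246 = 0.3427
RR = 0.1904 / 0.3427 = 0.56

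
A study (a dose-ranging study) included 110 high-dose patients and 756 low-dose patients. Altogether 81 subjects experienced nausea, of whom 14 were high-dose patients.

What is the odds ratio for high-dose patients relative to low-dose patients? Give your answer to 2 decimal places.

1.50

high-dose patients without the outcome: 110 − 14 = 96
low-dose patients with the outcome: 81 − 14 = 67
low-dose patients without the outcome: 756 − 67 = 689
OR = (14 × 689) / (96 × 67) = 9646/6432 ≈ 1.50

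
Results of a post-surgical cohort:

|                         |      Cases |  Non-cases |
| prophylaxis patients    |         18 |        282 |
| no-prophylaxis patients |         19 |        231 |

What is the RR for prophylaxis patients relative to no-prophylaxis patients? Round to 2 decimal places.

0.79

risk, prophylaxis patients = 18/300 = 0.0600
risk, no-prophylaxis patients = 19/250 = 0.0760
RR = 0.0600 / 0.0760 = 0.79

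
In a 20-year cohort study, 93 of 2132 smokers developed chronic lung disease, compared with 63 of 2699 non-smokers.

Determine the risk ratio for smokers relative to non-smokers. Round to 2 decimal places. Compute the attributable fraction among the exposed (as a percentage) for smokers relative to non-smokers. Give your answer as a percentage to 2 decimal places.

RR = 1.87; AR% = 46.49%

risk, smokers = 93/2132 = 0.04362
risk, non-smokers = 63/2699 = 0.02334
RR = 0.04362 / 0.02334 = 1.87
AR% = (0.04362 − 0.02334) / 0.04362 = 0.4649 → 46.49%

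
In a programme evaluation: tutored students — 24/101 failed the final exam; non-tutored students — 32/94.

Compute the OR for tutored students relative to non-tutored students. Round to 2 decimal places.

OR = (24 × 62) / (77 × 32) = 1488/2464 ≈ 0.60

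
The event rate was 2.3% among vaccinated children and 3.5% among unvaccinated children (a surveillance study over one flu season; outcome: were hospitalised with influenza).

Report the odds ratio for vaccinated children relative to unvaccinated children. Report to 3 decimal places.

odds, vaccinated children = 0.02300/0.97700 = 0.02354
odds, unvaccinated children = 0.03500/0.96500 = 0.03627
OR = 0.02354 / 0.03627 = 0.649

0.649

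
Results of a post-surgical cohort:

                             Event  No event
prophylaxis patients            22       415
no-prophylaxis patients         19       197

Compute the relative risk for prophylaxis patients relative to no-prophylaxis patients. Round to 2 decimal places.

0.57

risk, prophylaxis patients = 22/437 = 0.0503
risk, no-prophylaxis patients = 19/216 = 0.0880
RR = 0.0503 / 0.0880 = 0.57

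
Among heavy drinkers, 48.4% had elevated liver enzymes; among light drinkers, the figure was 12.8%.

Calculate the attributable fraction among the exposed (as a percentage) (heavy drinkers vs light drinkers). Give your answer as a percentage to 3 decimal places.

AR% = (0.4840 − 0.1280) / 0.4840 = 0.7355 → 73.554%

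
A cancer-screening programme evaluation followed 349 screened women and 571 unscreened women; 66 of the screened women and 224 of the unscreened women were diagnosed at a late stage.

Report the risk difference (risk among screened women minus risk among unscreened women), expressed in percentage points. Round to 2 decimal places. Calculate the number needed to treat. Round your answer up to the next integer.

RD = -20.32; NNT = 5

risk, screened women = 66/349 = 0.1891
risk, unscreened women = 224/571 = 0.3923
risk difference = 0.1891 − 0.3923 = -0.2032 → -20.32 percentage points
absolute risk difference = 0.203182
1 / 0.203182 = 4.922 → round up → 5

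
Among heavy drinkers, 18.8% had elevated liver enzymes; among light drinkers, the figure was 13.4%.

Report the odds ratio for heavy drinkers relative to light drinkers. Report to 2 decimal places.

OR: 1.50

odds, heavy drinkers = 0.1880/0.8120 = 0.2315
odds, light drinkers = 0.1340/0.8660 = 0.1547
OR = 0.2315 / 0.1547 = 1.50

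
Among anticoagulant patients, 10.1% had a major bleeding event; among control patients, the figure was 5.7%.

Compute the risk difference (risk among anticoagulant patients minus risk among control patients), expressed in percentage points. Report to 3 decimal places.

4.400

risk difference = 0.1010 − 0.0570 = 0.0440 → 4.400 percentage points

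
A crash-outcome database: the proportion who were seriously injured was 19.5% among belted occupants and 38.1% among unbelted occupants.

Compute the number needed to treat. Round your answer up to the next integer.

absolute risk difference = 0.186000
1 / 0.186000 = 5.376 → round up → 6

NNT = 6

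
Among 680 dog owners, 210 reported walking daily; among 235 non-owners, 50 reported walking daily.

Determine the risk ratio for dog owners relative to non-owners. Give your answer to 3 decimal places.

1.451

risk, dog owners = 210/680 = 0.3088
risk, non-owners = 50/235 = 0.2128
RR = 0.3088 / 0.2128 = 1.451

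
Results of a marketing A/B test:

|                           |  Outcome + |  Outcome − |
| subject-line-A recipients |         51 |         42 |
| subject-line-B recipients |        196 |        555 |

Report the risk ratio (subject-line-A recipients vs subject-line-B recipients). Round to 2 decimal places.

RR ≈ 2.10

risk, subject-line-A recipients = 51/93 = 0.5484
risk, subject-line-B recipients = 196/751 = 0.2610
RR = 0.5484 / 0.2610 = 2.10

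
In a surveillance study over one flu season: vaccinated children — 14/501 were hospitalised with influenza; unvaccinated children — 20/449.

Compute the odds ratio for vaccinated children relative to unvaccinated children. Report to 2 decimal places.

OR = (14 × 429) / (487 × 20) = 6006/9740 ≈ 0.62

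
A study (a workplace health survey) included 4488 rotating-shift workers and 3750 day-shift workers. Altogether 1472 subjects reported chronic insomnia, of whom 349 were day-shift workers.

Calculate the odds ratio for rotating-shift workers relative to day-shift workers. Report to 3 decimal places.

3.252

rotating-shift workers with the outcome: 1472 − 349 = 1123
rotating-shift workers without the outcome: 4488 − 1123 = 3365
day-shift workers without the outcome: 3750 − 349 = 3401
odds, rotating-shift workers = 1123/3365 = 0.3337
odds, day-shift workers = 349/3401 = 0.1026
OR = 0.3337 / 0.1026 = 3.252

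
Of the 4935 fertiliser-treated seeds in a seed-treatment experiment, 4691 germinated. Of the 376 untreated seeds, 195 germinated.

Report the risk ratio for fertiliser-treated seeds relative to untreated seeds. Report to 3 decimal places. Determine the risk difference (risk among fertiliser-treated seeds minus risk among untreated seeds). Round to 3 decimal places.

risk, fertiliser-treated seeds = 4691/4935 = 0.9506
risk, untreated seeds = 195/376 = 0.5186
RR = 0.9506 / 0.5186 = 1.833
risk difference = 0.9506 − 0.5186 = 0.432

RR = 1.833; RD = 0.432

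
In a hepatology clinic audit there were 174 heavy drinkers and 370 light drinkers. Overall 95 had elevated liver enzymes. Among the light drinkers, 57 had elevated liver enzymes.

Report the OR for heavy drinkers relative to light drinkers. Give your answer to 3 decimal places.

heavy drinkers with the outcome: 95 − 57 = 38
heavy drinkers without the outcome: 174 − 38 = 136
light drinkers without the outcome: 370 − 57 = 313
OR = (38 × 313) / (136 × 57) = 11894/7752 ≈ 1.534

1.534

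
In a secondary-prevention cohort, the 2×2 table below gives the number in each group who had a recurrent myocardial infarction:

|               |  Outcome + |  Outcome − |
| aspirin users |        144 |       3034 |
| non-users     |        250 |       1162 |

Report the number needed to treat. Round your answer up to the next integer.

8

risk, aspirin users = 144/3178 = 0.045312
risk, non-users = 250/1412 = 0.177054
absolute risk difference = 0.131742
1 / 0.131742 = 7.591 → round up → 8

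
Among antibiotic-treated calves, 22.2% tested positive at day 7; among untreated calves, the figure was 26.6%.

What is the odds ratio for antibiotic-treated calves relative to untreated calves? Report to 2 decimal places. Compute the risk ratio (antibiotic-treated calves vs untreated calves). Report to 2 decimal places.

odds, antibiotic-treated calves = 0.2220/0.7780 = 0.2853
odds, untreated calves = 0.2660/0.7340 = 0.3624
OR = 0.2853 / 0.3624 = 0.79
RR = 0.2220 / 0.2660 = 0.83

OR = 0.79; RR = 0.83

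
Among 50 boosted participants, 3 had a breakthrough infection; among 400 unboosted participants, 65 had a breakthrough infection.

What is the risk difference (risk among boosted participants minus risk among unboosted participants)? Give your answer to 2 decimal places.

risk, boosted participants = 3/50 = 0.0600
risk, unboosted participants = 65/400 = 0.1625
risk difference = 0.0600 − 0.1625 = -0.10

-0.10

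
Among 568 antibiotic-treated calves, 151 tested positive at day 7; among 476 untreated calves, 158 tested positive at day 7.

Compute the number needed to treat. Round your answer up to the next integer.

NNT ≈ 16

risk, antibiotic-treated calves = 151/568 = 0.265845
risk, untreated calves = 158/476 = 0.331933
absolute risk difference = 0.066088
1 / 0.066088 = 15.131 → round up → 16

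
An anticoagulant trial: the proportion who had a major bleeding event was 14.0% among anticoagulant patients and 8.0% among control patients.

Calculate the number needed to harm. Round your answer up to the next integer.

NNH ≈ 17

absolute risk difference = 0.060000
1 / 0.060000 = 16.667 → round up → 17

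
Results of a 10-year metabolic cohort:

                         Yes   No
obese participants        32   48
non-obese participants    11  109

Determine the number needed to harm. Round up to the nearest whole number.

risk, obese participants = 32/80 = 0.400000
risk, non-obese participants = 11/120 = 0.091667
absolute risk difference = 0.308333
1 / 0.308333 = 3.243 → round up → 4

NNH ≈ 4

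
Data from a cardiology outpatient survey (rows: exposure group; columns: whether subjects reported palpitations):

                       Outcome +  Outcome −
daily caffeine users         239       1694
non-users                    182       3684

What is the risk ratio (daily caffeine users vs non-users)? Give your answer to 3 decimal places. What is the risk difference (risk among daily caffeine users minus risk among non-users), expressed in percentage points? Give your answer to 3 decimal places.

RR = 2.626; RD = 7.656

risk, daily caffeine users = 239/1933 = 0.12364
risk, non-users = 182/3866 = 0.04708
RR = 0.12364 / 0.04708 = 2.626
risk difference = 0.12364 − 0.04708 = 0.07656 → 7.656 percentage points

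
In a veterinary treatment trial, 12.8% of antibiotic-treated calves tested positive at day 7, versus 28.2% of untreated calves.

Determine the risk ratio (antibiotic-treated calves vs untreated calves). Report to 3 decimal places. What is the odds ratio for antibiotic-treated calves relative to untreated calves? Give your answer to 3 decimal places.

RR = 0.454; OR = 0.374

RR = 0.1280 / 0.2820 = 0.454
odds, antibiotic-treated calves = 0.1280/0.8720 = 0.1468
odds, untreated calves = 0.2820/0.7180 = 0.3928
OR = 0.1468 / 0.3928 = 0.374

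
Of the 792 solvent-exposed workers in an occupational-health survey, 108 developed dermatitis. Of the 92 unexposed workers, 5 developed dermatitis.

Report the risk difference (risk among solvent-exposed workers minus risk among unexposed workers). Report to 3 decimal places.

0.082

risk, solvent-exposed workers = 108/792 = 0.1364
risk, unexposed workers = 5/92 = 0.0543
risk difference = 0.1364 − 0.0543 = 0.082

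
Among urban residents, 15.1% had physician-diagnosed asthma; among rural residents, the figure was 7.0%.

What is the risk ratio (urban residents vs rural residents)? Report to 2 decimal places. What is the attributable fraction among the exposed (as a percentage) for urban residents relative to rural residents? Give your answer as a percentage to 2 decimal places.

RR = 2.16; AR% = 53.64%

RR = 0.1510 / 0.0700 = 2.16
AR% = (0.1510 − 0.0700) / 0.1510 = 0.5364 → 53.64%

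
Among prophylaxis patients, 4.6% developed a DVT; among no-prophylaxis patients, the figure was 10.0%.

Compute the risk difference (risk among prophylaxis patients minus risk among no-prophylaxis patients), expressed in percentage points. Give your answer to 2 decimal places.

risk difference = 0.04600 − 0.10000 = -0.05400 → -5.40 percentage points

RD: -5.40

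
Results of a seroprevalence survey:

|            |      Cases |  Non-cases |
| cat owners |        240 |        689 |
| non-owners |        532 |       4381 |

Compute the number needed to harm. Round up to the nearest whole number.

risk, cat owners = 240/929 = 0.258342
risk, non-owners = 532/4913 = 0.108284
absolute risk difference = 0.150058
1 / 0.150058 = 6.664 → round up → 7

NNH: 7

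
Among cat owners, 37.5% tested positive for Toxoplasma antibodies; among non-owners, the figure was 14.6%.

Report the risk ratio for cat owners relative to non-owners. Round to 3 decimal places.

RR = 0.3750 / 0.1460 = 2.568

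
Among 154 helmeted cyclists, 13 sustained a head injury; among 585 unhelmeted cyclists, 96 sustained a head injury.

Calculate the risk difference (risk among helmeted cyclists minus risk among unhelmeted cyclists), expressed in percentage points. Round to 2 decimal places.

RD: -7.97

risk, helmeted cyclists = 13/154 = 0.0844
risk, unhelmeted cyclists = 96/585 = 0.1641
risk difference = 0.0844 − 0.1641 = -0.0797 → -7.97 percentage points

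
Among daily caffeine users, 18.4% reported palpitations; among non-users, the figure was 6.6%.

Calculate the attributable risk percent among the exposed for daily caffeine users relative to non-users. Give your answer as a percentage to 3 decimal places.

AR% = (0.1840 − 0.0660) / 0.1840 = 0.6413 → 64.130%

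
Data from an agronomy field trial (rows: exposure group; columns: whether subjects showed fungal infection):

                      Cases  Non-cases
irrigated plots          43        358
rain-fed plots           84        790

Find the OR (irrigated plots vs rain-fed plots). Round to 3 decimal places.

OR ≈ 1.130

odds, irrigated plots = 43/358 = 0.1201
odds, rain-fed plots = 84/790 = 0.1063
OR = 0.1201 / 0.1063 = 1.130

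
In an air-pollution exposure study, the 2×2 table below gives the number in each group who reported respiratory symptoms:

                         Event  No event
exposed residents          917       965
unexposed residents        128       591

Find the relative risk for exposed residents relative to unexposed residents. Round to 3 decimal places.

risk, exposed residents = 917/1882 = 0.4872
risk, unexposed residents = 128/719 = 0.1780
RR = 0.4872 / 0.1780 = 2.737

2.737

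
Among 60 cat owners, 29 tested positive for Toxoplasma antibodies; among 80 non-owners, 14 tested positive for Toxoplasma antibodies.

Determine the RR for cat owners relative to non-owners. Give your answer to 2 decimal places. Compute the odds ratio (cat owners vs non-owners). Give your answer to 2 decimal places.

risk, cat owners = 29/60 = 0.4833
risk, non-owners = 14/80 = 0.1750
RR = 0.4833 / 0.1750 = 2.76
odds, cat owners = 29/31 = 0.9355
odds, non-owners = 14/66 = 0.2121
OR = 0.9355 / 0.2121 = 4.41

RR = 2.76; OR = 4.41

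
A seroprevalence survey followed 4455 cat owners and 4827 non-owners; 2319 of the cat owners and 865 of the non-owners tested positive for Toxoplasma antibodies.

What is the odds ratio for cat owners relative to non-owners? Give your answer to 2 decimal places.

OR = 4.97

odds, cat owners = 2319/2136 = 1.0857
odds, non-owners = 865/3962 = 0.2183
OR = 1.0857 / 0.2183 = 4.97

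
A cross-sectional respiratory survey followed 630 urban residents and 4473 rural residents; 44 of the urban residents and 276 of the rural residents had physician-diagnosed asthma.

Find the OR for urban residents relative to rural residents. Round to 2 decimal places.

OR = 1.14

odds, urban residents = 44/586 = 0.0751
odds, rural residents = 276/4197 = 0.0658
OR = 0.0751 / 0.0658 = 1.14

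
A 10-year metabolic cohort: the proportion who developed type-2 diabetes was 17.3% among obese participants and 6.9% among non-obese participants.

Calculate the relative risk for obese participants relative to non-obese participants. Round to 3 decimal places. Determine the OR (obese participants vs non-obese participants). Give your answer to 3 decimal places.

RR = 2.507; OR = 2.823

RR = 0.1730 / 0.0690 = 2.507
odds, obese participants = 0.1730/0.8270 = 0.2092
odds, non-obese participants = 0.0690/0.9310 = 0.0741
OR = 0.2092 / 0.0741 = 2.823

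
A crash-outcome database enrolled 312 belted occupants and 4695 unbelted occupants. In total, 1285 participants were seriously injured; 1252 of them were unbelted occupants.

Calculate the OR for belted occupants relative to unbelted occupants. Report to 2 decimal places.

belted occupants with the outcome: 1285 − 1252 = 33
belted occupants without the outcome: 312 − 33 = 279
unbelted occupants without the outcome: 4695 − 1252 = 3443
odds, belted occupants = 33/279 = 0.1183
odds, unbelted occupants = 1252/3443 = 0.3636
OR = 0.1183 / 0.3636 = 0.33

0.33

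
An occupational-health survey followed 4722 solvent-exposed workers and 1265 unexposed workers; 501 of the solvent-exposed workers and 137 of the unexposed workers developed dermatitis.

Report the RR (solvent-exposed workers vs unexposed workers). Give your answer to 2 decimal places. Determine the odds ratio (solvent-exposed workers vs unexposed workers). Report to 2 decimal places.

risk, solvent-exposed workers = 501/4722 = 0.1061
risk, unexposed workers = 137/1265 = 0.1083
RR = 0.1061 / 0.1083 = 0.98
odds, solvent-exposed workers = 501/4221 = 0.1187
odds, unexposed workers = 137/1128 = 0.1215
OR = 0.1187 / 0.1215 = 0.98

RR = 0.98; OR = 0.98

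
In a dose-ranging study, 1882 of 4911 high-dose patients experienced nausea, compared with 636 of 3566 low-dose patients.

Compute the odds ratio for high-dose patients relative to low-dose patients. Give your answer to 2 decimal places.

odds, high-dose patients = 1882/3029 = 0.6213
odds, low-dose patients = 636/2930 = 0.2171
OR = 0.6213 / 0.2171 = 2.86

2.86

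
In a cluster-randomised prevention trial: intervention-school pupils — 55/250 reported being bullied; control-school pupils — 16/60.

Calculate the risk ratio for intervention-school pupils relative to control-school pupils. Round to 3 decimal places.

RR ≈ 0.825

risk, intervention-school pupils = 55/250 = 0.2200
risk, control-school pupils = 16/60 = 0.2667
RR = 0.2200 / 0.2667 = 0.825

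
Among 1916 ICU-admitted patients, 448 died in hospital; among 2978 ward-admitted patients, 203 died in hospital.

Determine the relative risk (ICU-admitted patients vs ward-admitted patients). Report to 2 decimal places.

RR ≈ 3.43

risk, ICU-admitted patients = 448/1916 = 0.2338
risk, ward-admitted patients = 203/2978 = 0.0682
RR = 0.2338 / 0.0682 = 3.43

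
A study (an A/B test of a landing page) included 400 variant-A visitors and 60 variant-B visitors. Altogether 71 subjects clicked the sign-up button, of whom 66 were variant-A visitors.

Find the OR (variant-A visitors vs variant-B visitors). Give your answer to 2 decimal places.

variant-A visitors without the outcome: 400 − 66 = 334
variant-B visitors with the outcome: 71 − 66 = 5
variant-B visitors without the outcome: 60 − 5 = 55
OR = (66 × 55) / (334 × 5) = 3630/1670 ≈ 2.17

2.17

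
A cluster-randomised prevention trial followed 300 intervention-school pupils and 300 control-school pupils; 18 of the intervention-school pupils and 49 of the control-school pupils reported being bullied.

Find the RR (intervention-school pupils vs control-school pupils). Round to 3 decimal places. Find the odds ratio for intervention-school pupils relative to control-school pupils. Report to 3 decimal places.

risk, intervention-school pupils = 18/300 = 0.0600
risk, control-school pupils = 49/300 = 0.1633
RR = 0.0600 / 0.1633 = 0.367
OR = (18 × 251) / (282 × 49) = 4518/13818 ≈ 0.327

RR = 0.367; OR = 0.327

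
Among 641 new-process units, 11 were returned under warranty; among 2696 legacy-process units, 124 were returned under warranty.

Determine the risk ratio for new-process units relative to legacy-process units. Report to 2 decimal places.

risk, new-process units = 11/641 = 0.01716
risk, legacy-process units = 124/2696 = 0.04599
RR = 0.01716 / 0.04599 = 0.37

RR = 0.37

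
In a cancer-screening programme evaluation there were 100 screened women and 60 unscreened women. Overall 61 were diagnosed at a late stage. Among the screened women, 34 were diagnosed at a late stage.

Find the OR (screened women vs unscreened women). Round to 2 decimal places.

OR = 0.63

screened women without the outcome: 100 − 34 = 66
unscreened women with the outcome: 61 − 34 = 27
unscreened women without the outcome: 60 − 27 = 33
OR = (34 × 33) / (66 × 27) = 1122/1782 ≈ 0.63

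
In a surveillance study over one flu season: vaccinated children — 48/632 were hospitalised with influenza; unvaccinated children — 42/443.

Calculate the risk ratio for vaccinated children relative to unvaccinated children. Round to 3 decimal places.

0.801

risk, vaccinated children = 48/632 = 0.0759
risk, unvaccinated children = 42/443 = 0.0948
RR = 0.0759 / 0.0948 = 0.801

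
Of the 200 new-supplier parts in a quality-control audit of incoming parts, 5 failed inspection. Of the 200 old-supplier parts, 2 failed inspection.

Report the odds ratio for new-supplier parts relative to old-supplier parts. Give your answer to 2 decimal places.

odds, new-supplier parts = 5/195 = 0.02564
odds, old-supplier parts = 2/198 = 0.01010
OR = 0.02564 / 0.01010 = 2.54

OR = 2.54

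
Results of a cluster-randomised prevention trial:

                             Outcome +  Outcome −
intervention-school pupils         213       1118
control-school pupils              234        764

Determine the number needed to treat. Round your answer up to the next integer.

risk, intervention-school pupils = 213/1331 = 0.160030
risk, control-school pupils = 234/998 = 0.234469
absolute risk difference = 0.074439
1 / 0.074439 = 13.434 → round up → 14

NNT ≈ 14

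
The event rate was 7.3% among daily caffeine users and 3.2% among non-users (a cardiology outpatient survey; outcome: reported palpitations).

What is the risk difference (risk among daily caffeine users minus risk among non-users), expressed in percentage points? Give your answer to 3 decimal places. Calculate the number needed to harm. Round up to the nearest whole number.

RD = 4.100; NNH = 25

risk difference = 0.07300 − 0.03200 = 0.04100 → 4.100 percentage points
absolute risk difference = 0.041000
1 / 0.041000 = 24.390 → round up → 25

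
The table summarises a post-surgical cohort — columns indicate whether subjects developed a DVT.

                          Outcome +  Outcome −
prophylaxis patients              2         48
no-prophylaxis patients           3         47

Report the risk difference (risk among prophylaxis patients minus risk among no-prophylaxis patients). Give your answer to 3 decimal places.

risk, prophylaxis patients = 2/50 = 0.04000
risk, no-prophylaxis patients = 3/50 = 0.06000
risk difference = 0.04000 − 0.06000 = -0.020

RD ≈ -0.020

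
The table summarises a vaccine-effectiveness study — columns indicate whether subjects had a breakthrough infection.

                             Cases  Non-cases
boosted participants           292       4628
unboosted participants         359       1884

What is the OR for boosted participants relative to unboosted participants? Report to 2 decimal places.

OR = (292 × 1884) / (4628 × 359) = 550128/1661452 ≈ 0.33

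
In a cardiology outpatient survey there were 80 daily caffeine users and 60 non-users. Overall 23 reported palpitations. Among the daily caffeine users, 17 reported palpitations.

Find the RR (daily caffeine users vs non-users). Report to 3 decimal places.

RR = 2.125

daily caffeine users without the outcome: 80 − 17 = 63
non-users with the outcome: 23 − 17 = 6
non-users without the outcome: 60 − 6 = 54
risk, daily caffeine users = 17/80 = 0.2125
risk, non-users = 6/60 = 0.1000
RR = 0.2125 / 0.1000 = 2.125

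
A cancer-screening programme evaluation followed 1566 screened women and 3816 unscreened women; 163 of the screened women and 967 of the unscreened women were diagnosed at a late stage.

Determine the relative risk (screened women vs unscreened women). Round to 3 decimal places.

risk, screened women = 163/1566 = 0.1041
risk, unscreened women = 967/3816 = 0.2534
RR = 0.1041 / 0.2534 = 0.411

0.411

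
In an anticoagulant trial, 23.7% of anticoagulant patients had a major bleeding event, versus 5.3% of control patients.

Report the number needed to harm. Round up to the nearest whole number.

absolute risk difference = 0.184000
1 / 0.184000 = 5.435 → round up → 6

6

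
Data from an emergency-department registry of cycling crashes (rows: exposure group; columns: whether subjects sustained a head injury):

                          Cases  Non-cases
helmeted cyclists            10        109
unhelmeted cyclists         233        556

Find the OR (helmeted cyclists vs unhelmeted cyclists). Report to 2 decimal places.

odds, helmeted cyclists = 10/109 = 0.0917
odds, unhelmeted cyclists = 233/556 = 0.4191
OR = 0.0917 / 0.4191 = 0.22

OR ≈ 0.22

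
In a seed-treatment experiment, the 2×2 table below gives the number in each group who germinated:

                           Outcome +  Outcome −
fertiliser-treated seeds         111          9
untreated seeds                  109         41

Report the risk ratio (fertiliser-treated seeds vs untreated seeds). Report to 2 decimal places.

1.27

risk, fertiliser-treated seeds = 111/120 = 0.9250
risk, untreated seeds = 109/150 = 0.7267
RR = 0.9250 / 0.7267 = 1.27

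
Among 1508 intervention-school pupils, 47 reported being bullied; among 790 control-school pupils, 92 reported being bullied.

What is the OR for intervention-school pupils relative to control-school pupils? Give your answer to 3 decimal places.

odds, intervention-school pupils = 47/1461 = 0.03217
odds, control-school pupils = 92/698 = 0.13181
OR = 0.03217 / 0.13181 = 0.244

0.244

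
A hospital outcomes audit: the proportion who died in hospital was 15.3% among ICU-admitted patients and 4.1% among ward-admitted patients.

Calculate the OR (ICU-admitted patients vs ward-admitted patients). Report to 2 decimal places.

odds, ICU-admitted patients = 0.15300/0.84700 = 0.18064
odds, ward-admitted patients = 0.04100/0.95900 = 0.04275
OR = 0.18064 / 0.04275 = 4.23

4.23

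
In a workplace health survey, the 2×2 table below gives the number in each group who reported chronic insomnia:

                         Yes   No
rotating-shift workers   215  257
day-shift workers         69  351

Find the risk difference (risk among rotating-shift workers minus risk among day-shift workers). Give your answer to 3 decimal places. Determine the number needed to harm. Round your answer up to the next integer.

risk, rotating-shift workers = 215/472 = 0.4555
risk, day-shift workers = 69/420 = 0.1643
risk difference = 0.4555 − 0.1643 = 0.291
absolute risk difference = 0.291223
1 / 0.291223 = 3.434 → round up → 4

RD = 0.291; NNH = 4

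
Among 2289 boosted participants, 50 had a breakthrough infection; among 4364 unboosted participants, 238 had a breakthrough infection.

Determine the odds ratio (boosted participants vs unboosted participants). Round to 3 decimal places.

OR = (50 × 4126) / (2239 × 238) = 206300/532882 ≈ 0.387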